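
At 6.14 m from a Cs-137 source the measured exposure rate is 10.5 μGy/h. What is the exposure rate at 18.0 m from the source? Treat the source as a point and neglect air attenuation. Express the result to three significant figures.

1.22 μGy/h

By the inverse-square law, scaling from 6.14 m to 18.0 m:
(6.14/18.0)² = 0.1164, so 10.5 × 0.1164 = 1.222 μGy/h.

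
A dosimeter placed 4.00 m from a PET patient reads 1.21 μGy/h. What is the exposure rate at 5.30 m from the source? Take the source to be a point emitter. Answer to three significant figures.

0.689 μGy/h

Applying the 1/r² law, scaling from 4.00 m to 5.30 m:
(4.00/5.30)² = 0.5696, so 1.21 × 0.5696 = 0.6892 μGy/h.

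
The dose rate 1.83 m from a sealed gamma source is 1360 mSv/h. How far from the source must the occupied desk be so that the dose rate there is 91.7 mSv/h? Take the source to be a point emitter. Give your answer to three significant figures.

By the inverse-square law, d₂ = d₁·√(I₁/I₂).
I₁/I₂ = 1360/91.7 = 14.83, so d₂ = 1.83 × √14.83 = 7.047 m.

7.05 m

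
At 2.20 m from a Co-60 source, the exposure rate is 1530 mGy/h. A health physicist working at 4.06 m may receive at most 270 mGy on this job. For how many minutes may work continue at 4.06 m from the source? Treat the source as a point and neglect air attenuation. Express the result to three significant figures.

Using I₁d₁² = I₂d₂², rate at 4.06 m:
1530 × (2.20/4.06)² = 1530 × 0.2936 = 449.2 mGy/h.
Stay time = 270 mGy ÷ 449.2 mGy/h = 0.6011 h = 36.07 min.

36.1 min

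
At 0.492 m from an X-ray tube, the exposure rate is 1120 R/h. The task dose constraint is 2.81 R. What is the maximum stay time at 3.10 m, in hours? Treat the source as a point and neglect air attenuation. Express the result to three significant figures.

Using I₁d₁² = I₂d₂², rate at 3.10 m:
(0.492/3.10)² = 0.02519, so 1120 × 0.02519 = 28.21 R/h.
Stay time = 2.81 R ÷ 28.21 R/h = 0.09961 h.

0.0996 h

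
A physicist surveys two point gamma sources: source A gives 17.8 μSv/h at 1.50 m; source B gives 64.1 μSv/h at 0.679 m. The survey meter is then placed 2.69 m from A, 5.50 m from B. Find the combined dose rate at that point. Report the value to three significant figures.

6.51 μSv/h

By superposition, sum each source's inverse-square contribution:
A: 17.8 × (1.50/2.69)² = 5.535 μSv/h
B: 64.1 × (0.679/5.50)² = 0.9769 μSv/h
Total = 5.535 + 0.9769 = 6.512 μSv/h.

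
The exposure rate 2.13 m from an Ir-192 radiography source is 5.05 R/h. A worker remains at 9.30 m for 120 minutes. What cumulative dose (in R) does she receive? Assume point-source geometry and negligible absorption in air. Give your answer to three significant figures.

Intensity scales as (d₁/d₂)², so rate at 9.30 m:
5.05 × (2.13/9.30)² = 5.05 × 0.05246 = 0.2649 R/h.
Dose = rate × time = 0.2649 R/h × 2.000 h = 0.5298 R.

0.530 R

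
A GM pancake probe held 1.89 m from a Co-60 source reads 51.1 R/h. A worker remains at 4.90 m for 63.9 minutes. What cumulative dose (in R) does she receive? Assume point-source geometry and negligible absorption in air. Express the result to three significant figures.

Applying the 1/r² law, rate at 4.90 m:
51.1 × (1.89/4.90)² = 51.1 × 0.1488 = 7.604 R/h.
Dose = rate × time = 7.604 R/h × 1.065 h = 8.098 R.

8.10 R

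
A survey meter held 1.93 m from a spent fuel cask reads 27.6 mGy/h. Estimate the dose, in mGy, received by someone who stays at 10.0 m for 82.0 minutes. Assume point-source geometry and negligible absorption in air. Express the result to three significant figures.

1.41 mGy

Since intensity falls as 1/r², rate at 10.0 m:
(1.93/10.0)² = 0.03725, so 27.6 × 0.03725 = 1.028 mGy/h.
Dose = rate × time = 1.028 mGy/h × 1.367 h = 1.405 mGy.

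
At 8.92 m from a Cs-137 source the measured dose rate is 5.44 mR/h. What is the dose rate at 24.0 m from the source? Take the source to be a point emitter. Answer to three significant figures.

Using I₁d₁² = I₂d₂², scaling from 8.92 m to 24.0 m:
5.44 × (8.92/24.0)² = 5.44 × 0.1381 = 0.7513 mR/h.

0.751 mR/h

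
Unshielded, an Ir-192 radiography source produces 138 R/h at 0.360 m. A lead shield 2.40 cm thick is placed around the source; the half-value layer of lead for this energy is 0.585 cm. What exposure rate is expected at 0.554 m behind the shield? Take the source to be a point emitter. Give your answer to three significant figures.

Distance alone: (0.360/0.554)² = 0.4223, so 138 × 0.4223 = 58.28 R/h.
Shield: 2.40/0.585 = 4.103 half-value layers → attenuation 2^(−4.103) = 0.05819.
Combined: 58.28 × 0.05819 = 3.391 R/h.

3.39 R/h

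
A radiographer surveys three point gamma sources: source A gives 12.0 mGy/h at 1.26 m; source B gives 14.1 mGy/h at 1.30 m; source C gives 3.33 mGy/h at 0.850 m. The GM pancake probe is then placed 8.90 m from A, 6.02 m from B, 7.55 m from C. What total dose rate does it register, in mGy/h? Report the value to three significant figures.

0.940 mGy/h

Each source contributes Iᵢ·(dᵢ/rᵢ)²; contributions add.
A: 12.0 × (1.26/8.90)² = 0.2405 mGy/h
B: 14.1 × (1.30/6.02)² = 0.6575 mGy/h
C: 3.33 × (0.850/7.55)² = 0.04221 mGy/h
Total = 0.2405 + 0.6575 + 0.04221 = 0.9402 mGy/h.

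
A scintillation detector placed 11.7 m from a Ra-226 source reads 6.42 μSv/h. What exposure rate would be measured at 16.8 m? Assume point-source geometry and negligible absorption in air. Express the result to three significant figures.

3.11 μSv/h

Intensity scales as (d₁/d₂)², so scaling from 11.7 m to 16.8 m:
(11.7/16.8)² = 0.4850, so 6.42 × 0.4850 = 3.114 μSv/h.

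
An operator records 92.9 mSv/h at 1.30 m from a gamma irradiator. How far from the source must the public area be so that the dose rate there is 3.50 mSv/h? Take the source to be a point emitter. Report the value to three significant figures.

Since intensity falls as 1/r², d₂ = d₁·√(I₁/I₂).
I₁/I₂ = 92.9/3.50 = 26.54, so d₂ = 1.30 × √26.54 = 6.697 m.

6.70 m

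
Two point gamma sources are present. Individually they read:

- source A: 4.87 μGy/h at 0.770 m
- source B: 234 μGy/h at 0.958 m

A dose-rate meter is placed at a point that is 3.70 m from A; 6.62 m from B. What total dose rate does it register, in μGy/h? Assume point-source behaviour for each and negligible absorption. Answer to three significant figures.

By superposition, sum each source's inverse-square contribution:
A: 4.87 × (0.770/3.70)² = 0.2109 μGy/h
B: 234 × (0.958/6.62)² = 4.900 μGy/h
Total = 0.2109 + 4.900 = 5.111 μGy/h.

5.11 μGy/h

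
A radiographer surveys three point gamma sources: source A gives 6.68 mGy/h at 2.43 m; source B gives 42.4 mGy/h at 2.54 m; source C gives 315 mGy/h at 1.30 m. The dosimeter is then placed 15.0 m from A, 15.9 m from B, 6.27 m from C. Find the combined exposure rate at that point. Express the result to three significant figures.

14.8 mGy/h

Each source contributes Iᵢ·(dᵢ/rᵢ)²; contributions add.
A: 6.68 × (2.43/15.0)² = 0.1753 mGy/h
B: 42.4 × (2.54/15.9)² = 1.082 mGy/h
C: 315 × (1.30/6.27)² = 13.54 mGy/h
Total = 0.1753 + 1.082 + 13.54 = 14.80 mGy/h.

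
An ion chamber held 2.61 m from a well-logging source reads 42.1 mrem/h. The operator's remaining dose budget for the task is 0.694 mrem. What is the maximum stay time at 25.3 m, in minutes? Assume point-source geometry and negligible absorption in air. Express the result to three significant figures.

92.9 min

Applying the 1/r² law, rate at 25.3 m:
(2.61/25.3)² = 0.01064, so 42.1 × 0.01064 = 0.4479 mrem/h.
Stay time = 0.694 mrem ÷ 0.4479 mrem/h = 1.549 h = 92.94 min.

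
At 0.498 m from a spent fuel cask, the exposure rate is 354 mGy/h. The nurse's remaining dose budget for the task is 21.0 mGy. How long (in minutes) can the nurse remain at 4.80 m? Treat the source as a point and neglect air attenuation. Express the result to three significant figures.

Applying the 1/r² law, rate at 4.80 m:
354 × (0.498/4.80)² = 354 × 0.01076 = 3.809 mGy/h.
Stay time = 21.0 mGy ÷ 3.809 mGy/h = 5.513 h = 330.8 min.

331 min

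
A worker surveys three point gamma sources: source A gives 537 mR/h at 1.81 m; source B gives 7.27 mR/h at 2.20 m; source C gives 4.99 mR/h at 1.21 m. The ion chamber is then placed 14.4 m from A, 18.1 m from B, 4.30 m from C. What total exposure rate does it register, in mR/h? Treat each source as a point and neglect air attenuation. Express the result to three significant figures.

8.99 mR/h

Each source contributes Iᵢ·(dᵢ/rᵢ)²; contributions add.
A: 537 × (1.81/14.4)² = 8.484 mR/h
B: 7.27 × (2.20/18.1)² = 0.1074 mR/h
C: 4.99 × (1.21/4.30)² = 0.3951 mR/h
Total = 8.484 + 0.1074 + 0.3951 = 8.986 mR/h.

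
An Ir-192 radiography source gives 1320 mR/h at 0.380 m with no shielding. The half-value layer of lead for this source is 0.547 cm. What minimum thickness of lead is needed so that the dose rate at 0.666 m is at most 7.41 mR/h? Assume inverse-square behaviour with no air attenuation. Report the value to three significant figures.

At 0.666 m, distance alone gives 1320 × (0.380/0.666)² = 1320 × 0.3256 = 429.8 mR/h.
Further attenuation needed: 429.8/7.41 = 58.00.
n = log₂(58.00) = 5.858 half-value layers.
Thickness = 5.858 × 0.547 cm = 3.204 cm.

3.20 cm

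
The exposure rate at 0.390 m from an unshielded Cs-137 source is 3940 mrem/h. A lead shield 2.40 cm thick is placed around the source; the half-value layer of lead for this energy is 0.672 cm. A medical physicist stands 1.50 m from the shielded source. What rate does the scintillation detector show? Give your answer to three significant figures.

22.4 mrem/h

Distance alone: 3940 × (0.390/1.50)² = 3940 × 0.06760 = 266.3 mrem/h.
Shield: 2.40/0.672 = 3.571 half-value layers → attenuation 2^(−3.571) = 0.08414.
Combined: 266.3 × 0.08414 = 22.41 mrem/h.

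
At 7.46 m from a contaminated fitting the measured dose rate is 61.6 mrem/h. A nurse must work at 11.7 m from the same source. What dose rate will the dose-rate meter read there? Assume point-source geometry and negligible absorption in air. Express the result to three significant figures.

Applying the 1/r² law, scaling from 7.46 m to 11.7 m:
(7.46/11.7)² = 0.4065, so 61.6 × 0.4065 = 25.04 mrem/h.

25.0 mrem/h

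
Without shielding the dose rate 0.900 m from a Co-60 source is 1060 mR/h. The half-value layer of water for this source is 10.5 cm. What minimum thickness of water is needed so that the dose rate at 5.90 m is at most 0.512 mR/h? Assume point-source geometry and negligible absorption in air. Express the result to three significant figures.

58.7 cm

At 5.90 m, distance alone gives (0.900/5.90)² = 0.02327, so 1060 × 0.02327 = 24.67 mR/h.
Further attenuation needed: 24.67/0.512 = 48.18.
n = log₂(48.18) = 5.590 half-value layers.
Thickness = 5.590 × 10.5 cm = 58.70 cm.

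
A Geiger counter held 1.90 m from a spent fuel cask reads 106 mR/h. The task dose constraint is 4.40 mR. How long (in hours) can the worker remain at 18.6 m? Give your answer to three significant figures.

Using I₁d₁² = I₂d₂², rate at 18.6 m:
(1.90/18.6)² = 0.01043, so 106 × 0.01043 = 1.106 mR/h.
Stay time = 4.40 mR ÷ 1.106 mR/h = 3.978 h.

3.98 h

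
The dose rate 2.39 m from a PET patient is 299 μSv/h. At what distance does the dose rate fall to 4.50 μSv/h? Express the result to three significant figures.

Using I₁d₁² = I₂d₂², d₂ = d₁·√(I₁/I₂).
I₁/I₂ = 299/4.50 = 66.44, so d₂ = 2.39 × √66.44 = 19.48 m.

19.5 m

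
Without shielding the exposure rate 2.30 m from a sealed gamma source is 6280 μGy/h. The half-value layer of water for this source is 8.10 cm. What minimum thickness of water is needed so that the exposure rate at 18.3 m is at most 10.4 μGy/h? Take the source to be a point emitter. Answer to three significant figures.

26.4 cm

At 18.3 m, distance alone gives (2.30/18.3)² = 0.01580, so 6280 × 0.01580 = 99.22 μGy/h.
Further attenuation needed: 99.22/10.4 = 9.540.
n = log₂(9.540) = 3.254 half-value layers.
Thickness = 3.254 × 8.10 cm = 26.36 cm.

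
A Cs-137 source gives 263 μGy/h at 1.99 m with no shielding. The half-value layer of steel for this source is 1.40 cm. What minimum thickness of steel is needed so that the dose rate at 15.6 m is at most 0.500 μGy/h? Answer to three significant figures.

At 15.6 m, distance alone gives 263 × (1.99/15.6)² = 263 × 0.01627 = 4.279 μGy/h.
Further attenuation needed: 4.279/0.500 = 8.558.
n = log₂(8.558) = 3.097 half-value layers.
Thickness = 3.097 × 1.40 cm = 4.336 cm.

4.34 cm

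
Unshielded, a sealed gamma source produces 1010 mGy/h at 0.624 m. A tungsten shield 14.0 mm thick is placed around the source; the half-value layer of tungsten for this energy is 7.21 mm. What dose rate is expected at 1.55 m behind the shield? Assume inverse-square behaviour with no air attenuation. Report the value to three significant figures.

Distance alone: 1010 × (0.624/1.55)² = 1010 × 0.1621 = 163.7 mGy/h.
Shield: 14.0/7.21 = 1.942 half-value layers → attenuation 2^(−1.942) = 0.2603.
Combined: 163.7 × 0.2603 = 42.61 mGy/h.

42.6 mGy/h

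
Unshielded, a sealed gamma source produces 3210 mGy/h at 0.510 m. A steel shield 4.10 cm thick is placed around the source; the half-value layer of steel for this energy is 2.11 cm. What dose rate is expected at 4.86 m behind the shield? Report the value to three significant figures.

9.19 mGy/h

Distance alone: (0.510/4.86)² = 0.01101, so 3210 × 0.01101 = 35.34 mGy/h.
Shield: 4.10/2.11 = 1.943 half-value layers → attenuation 2^(−1.943) = 0.2601.
Combined: 35.34 × 0.2601 = 9.192 mGy/h.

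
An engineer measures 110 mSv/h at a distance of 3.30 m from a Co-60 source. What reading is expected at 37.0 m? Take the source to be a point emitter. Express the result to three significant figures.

Intensity scales as (d₁/d₂)², so the rate at 37.0 m is
(3.30/37.0)² = 0.007955, so 110 × 0.007955 = 0.8750 mSv/h.

0.875 mSv/h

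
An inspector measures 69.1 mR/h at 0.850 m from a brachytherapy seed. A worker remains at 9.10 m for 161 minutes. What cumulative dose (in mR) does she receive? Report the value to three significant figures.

By the inverse-square law, rate at 9.10 m:
(0.850/9.10)² = 0.008725, so 69.1 × 0.008725 = 0.6029 mR/h.
Dose = rate × time = 0.6029 mR/h × 2.683 h = 1.618 mR.

1.62 mR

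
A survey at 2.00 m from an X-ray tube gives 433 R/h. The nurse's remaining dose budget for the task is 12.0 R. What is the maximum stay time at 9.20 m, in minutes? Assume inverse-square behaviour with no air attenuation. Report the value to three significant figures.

35.2 min

Applying the 1/r² law, rate at 9.20 m:
433 × (2.00/9.20)² = 433 × 0.04726 = 20.46 R/h.
Stay time = 12.0 R ÷ 20.46 R/h = 0.5865 h = 35.19 min.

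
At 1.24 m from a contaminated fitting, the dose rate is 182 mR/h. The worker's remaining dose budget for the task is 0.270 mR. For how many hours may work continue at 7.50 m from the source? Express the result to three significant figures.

0.0543 h

Since intensity falls as 1/r², rate at 7.50 m:
182 × (1.24/7.50)² = 182 × 0.02734 = 4.976 mR/h.
Stay time = 0.270 mR ÷ 4.976 mR/h = 0.05426 h.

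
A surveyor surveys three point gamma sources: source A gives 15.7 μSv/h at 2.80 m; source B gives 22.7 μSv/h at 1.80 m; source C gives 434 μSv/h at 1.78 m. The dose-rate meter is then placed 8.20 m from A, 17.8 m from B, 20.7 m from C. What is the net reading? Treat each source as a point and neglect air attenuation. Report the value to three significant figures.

5.27 μSv/h

Each source contributes Iᵢ·(dᵢ/rᵢ)²; contributions add.
A: 15.7 × (2.80/8.20)² = 1.831 μSv/h
B: 22.7 × (1.80/17.8)² = 0.2321 μSv/h
C: 434 × (1.78/20.7)² = 3.209 μSv/h
Total = 1.831 + 0.2321 + 3.209 = 5.272 μSv/h.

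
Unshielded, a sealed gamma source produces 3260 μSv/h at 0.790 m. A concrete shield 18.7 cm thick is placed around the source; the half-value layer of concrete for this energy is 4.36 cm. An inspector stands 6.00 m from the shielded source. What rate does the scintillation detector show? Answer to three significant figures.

Distance alone: (0.790/6.00)² = 0.01734, so 3260 × 0.01734 = 56.53 μSv/h.
Shield: 18.7/4.36 = 4.289 half-value layers → attenuation 2^(−4.289) = 0.05115.
Combined: 56.53 × 0.05115 = 2.892 μSv/h.

2.89 μSv/h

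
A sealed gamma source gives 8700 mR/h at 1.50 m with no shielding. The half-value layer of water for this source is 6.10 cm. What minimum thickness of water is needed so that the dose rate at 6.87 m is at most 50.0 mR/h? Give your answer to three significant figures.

At 6.87 m, distance alone gives (1.50/6.87)² = 0.04767, so 8700 × 0.04767 = 414.7 mR/h.
Further attenuation needed: 414.7/50.0 = 8.294.
n = log₂(8.294) = 3.052 half-value layers.
Thickness = 3.052 × 6.10 cm = 18.62 cm.

18.6 cm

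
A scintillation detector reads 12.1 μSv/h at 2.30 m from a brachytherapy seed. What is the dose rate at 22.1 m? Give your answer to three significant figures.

0.131 μSv/h

By the inverse-square law, the rate at 22.1 m is
(2.30/22.1)² = 0.01083, so 12.1 × 0.01083 = 0.1310 μSv/h.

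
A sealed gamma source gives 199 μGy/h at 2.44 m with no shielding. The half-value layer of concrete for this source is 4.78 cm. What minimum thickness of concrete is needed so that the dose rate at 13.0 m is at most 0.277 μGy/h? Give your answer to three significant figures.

22.3 cm

At 13.0 m, distance alone gives (2.44/13.0)² = 0.03523, so 199 × 0.03523 = 7.011 μGy/h.
Further attenuation needed: 7.011/0.277 = 25.31.
n = log₂(25.31) = 4.662 half-value layers.
Thickness = 4.662 × 4.78 cm = 22.28 cm.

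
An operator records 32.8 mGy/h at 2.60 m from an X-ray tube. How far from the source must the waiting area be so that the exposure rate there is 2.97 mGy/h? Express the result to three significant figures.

8.64 m

Using I₁d₁² = I₂d₂², d₂ = d₁·√(I₁/I₂).
I₁/I₂ = 32.8/2.97 = 11.04, so d₂ = 2.60 × √11.04 = 8.639 m.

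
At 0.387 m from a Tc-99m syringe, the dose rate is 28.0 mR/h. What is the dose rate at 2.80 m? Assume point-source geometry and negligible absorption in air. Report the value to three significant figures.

0.535 mR/h

Using I₁d₁² = I₂d₂², the rate at 2.80 m is
28.0 × (0.387/2.80)² = 28.0 × 0.01910 = 0.5348 mR/h.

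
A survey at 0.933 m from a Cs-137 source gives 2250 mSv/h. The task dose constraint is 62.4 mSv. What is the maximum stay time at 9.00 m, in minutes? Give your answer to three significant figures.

Using I₁d₁² = I₂d₂², rate at 9.00 m:
(0.933/9.00)² = 0.01075, so 2250 × 0.01075 = 24.19 mSv/h.
Stay time = 62.4 mSv ÷ 24.19 mSv/h = 2.580 h = 154.8 min.

155 min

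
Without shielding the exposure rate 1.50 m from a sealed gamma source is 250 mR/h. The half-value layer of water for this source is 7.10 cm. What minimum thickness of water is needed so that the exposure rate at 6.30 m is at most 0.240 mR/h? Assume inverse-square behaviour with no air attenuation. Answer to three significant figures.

41.8 cm

At 6.30 m, distance alone gives 250 × (1.50/6.30)² = 250 × 0.05669 = 14.17 mR/h.
Further attenuation needed: 14.17/0.240 = 59.04.
n = log₂(59.04) = 5.884 half-value layers.
Thickness = 5.884 × 7.10 cm = 41.78 cm.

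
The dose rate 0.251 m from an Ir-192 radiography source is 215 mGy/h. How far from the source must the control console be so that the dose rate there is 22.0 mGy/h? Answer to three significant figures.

0.785 m

Using I₁d₁² = I₂d₂², d₂ = d₁·√(I₁/I₂).
I₁/I₂ = 215/22.0 = 9.773, so d₂ = 0.251 × √9.773 = 0.7847 m.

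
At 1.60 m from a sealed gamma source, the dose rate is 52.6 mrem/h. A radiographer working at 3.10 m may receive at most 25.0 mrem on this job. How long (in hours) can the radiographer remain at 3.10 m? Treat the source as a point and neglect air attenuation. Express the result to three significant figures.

Since intensity falls as 1/r², rate at 3.10 m:
(1.60/3.10)² = 0.2664, so 52.6 × 0.2664 = 14.01 mrem/h.
Stay time = 25.0 mrem ÷ 14.01 mrem/h = 1.784 h.

1.78 h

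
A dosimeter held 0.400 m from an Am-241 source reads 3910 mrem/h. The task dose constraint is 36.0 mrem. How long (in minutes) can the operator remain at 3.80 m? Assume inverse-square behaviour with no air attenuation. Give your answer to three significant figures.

49.9 min

By the inverse-square law, rate at 3.80 m:
3910 × (0.400/3.80)² = 3910 × 0.01108 = 43.32 mrem/h.
Stay time = 36.0 mrem ÷ 43.32 mrem/h = 0.8310 h = 49.86 min.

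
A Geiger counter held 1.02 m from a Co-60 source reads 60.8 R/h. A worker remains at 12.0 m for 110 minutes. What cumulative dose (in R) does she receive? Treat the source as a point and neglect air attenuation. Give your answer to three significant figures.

0.805 R

Since intensity falls as 1/r², rate at 12.0 m:
60.8 × (1.02/12.0)² = 60.8 × 0.007225 = 0.4393 R/h.
Dose = rate × time = 0.4393 R/h × 1.833 h = 0.8052 R.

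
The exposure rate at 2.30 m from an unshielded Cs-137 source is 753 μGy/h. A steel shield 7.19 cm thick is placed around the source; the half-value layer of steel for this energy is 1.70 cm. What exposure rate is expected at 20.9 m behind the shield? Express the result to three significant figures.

Distance alone: (2.30/20.9)² = 0.01211, so 753 × 0.01211 = 9.119 μGy/h.
Shield: 7.19/1.70 = 4.229 half-value layers → attenuation 2^(−4.229) = 0.05333.
Combined: 9.119 × 0.05333 = 0.4863 μGy/h.

0.486 μGy/h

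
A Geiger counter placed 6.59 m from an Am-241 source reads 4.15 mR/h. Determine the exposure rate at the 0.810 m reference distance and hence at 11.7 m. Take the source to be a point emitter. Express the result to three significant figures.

275 mR/h; 1.32 mR/h

By the inverse-square law,
At 0.810 m: 4.15 × (6.59/0.810)² = 4.15 × 66.19 = 274.7 mR/h
At 11.7 m: (0.810/11.7)² = 0.004793, so 274.7 × 0.004793 = 1.317 mR/h.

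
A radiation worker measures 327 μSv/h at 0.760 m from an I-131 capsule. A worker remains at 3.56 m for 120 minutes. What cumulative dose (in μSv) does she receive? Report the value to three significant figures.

29.8 μSv

Intensity scales as (d₁/d₂)², so rate at 3.56 m:
(0.760/3.56)² = 0.04558, so 327 × 0.04558 = 14.90 μSv/h.
Dose = rate × time = 14.90 μSv/h × 2.000 h = 29.80 μSv.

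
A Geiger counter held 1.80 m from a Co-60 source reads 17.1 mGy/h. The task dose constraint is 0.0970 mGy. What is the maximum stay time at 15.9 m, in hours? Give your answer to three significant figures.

Applying the 1/r² law, rate at 15.9 m:
17.1 × (1.80/15.9)² = 17.1 × 0.01282 = 0.2192 mGy/h.
Stay time = 0.0970 mGy ÷ 0.2192 mGy/h = 0.4425 h.

0.443 h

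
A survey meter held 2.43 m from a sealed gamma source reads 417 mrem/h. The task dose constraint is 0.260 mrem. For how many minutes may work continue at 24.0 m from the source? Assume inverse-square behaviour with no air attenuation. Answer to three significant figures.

3.65 min

Intensity scales as (d₁/d₂)², so rate at 24.0 m:
417 × (2.43/24.0)² = 417 × 0.01025 = 4.274 mrem/h.
Stay time = 0.260 mrem ÷ 4.274 mrem/h = 0.06083 h = 3.650 min.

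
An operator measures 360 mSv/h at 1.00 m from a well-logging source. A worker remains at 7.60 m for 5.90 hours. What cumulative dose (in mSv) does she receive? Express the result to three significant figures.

Applying the 1/r² law, rate at 7.60 m:
360 × (1.00/7.60)² = 360 × 0.01731 = 6.232 mSv/h.
Dose = rate × time = 6.232 mSv/h × 5.900 h = 36.77 mSv.

36.8 mSv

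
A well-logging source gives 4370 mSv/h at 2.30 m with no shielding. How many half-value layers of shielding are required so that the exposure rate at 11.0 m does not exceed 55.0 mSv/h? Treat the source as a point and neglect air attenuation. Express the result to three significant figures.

At 11.0 m, distance alone gives (2.30/11.0)² = 0.04372, so 4370 × 0.04372 = 191.1 mSv/h.
Further attenuation needed: 191.1/55.0 = 3.475.
n = log₂(3.475) = 1.797 half-value layers.

1.80 half-value layers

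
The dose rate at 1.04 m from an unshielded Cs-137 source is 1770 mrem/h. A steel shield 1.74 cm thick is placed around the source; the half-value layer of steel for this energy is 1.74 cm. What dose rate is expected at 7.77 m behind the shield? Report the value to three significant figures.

15.9 mrem/h

Distance alone: 1770 × (1.04/7.77)² = 1770 × 0.01792 = 31.72 mrem/h.
Shield: 1.74/1.74 = 1.000 half-value layers → attenuation 2^(−1.000) = 0.5000.
Combined: 31.72 × 0.5000 = 15.86 mrem/h.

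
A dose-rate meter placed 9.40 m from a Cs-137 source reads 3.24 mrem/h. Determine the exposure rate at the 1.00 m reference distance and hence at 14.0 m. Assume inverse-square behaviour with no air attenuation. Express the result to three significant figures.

286 mrem/h; 1.46 mrem/h

Since intensity falls as 1/r²,
At 1.00 m: 3.24 × (9.40/1.00)² = 3.24 × 88.36 = 286.3 mrem/h
At 14.0 m: (1.00/14.0)² = 0.005102, so 286.3 × 0.005102 = 1.461 mrem/h.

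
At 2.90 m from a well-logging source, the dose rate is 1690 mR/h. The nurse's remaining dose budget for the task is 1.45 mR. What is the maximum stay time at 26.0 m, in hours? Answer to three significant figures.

0.0690 h

Using I₁d₁² = I₂d₂², rate at 26.0 m:
(2.90/26.0)² = 0.01244, so 1690 × 0.01244 = 21.02 mR/h.
Stay time = 1.45 mR ÷ 21.02 mR/h = 0.06898 h.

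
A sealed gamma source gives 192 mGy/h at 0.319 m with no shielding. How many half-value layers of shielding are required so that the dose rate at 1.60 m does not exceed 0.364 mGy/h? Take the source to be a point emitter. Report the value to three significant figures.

4.39 half-value layers

At 1.60 m, distance alone gives (0.319/1.60)² = 0.03975, so 192 × 0.03975 = 7.632 mGy/h.
Further attenuation needed: 7.632/0.364 = 20.97.
n = log₂(20.97) = 4.390 half-value layers.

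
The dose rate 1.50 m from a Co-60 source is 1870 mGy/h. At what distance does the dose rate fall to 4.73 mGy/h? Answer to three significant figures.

Since intensity falls as 1/r², d₂ = d₁·√(I₁/I₂).
I₁/I₂ = 1870/4.73 = 395.3, so d₂ = 1.50 × √395.3 = 29.82 m.

29.8 m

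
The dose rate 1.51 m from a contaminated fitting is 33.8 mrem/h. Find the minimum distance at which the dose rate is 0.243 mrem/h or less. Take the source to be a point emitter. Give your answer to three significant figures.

Intensity scales as (d₁/d₂)², so d₂ = d₁·√(I₁/I₂).
I₁/I₂ = 33.8/0.243 = 139.1, so d₂ = 1.51 × √139.1 = 17.81 m.

17.8 m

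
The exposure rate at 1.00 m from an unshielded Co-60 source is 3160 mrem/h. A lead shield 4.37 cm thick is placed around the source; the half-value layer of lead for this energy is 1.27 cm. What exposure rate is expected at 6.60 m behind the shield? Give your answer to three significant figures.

Distance alone: 3160 × (1.00/6.60)² = 3160 × 0.02296 = 72.55 mrem/h.
Shield: 4.37/1.27 = 3.441 half-value layers → attenuation 2^(−3.441) = 0.09208.
Combined: 72.55 × 0.09208 = 6.680 mrem/h.

6.68 mrem/h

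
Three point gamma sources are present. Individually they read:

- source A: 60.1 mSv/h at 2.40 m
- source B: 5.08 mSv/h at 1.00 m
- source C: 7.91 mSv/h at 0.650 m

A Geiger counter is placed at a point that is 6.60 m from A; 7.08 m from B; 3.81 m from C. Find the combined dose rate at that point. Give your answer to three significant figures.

8.28 mSv/h

Each source contributes Iᵢ·(dᵢ/rᵢ)²; contributions add.
A: 60.1 × (2.40/6.60)² = 7.947 mSv/h
B: 5.08 × (1.00/7.08)² = 0.1013 mSv/h
C: 7.91 × (0.650/3.81)² = 0.2302 mSv/h
Total = 7.947 + 0.1013 + 0.2302 = 8.278 mSv/h.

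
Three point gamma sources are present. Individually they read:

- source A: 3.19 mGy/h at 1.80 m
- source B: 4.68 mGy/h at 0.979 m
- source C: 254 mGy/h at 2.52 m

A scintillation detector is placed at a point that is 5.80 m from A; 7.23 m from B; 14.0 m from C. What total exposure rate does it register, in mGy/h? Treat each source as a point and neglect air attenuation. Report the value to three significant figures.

8.62 mGy/h

By superposition, sum each source's inverse-square contribution:
A: 3.19 × (1.80/5.80)² = 0.3072 mGy/h
B: 4.68 × (0.979/7.23)² = 0.08581 mGy/h
C: 254 × (2.52/14.0)² = 8.230 mGy/h
Total = 0.3072 + 0.08581 + 8.230 = 8.623 mGy/h.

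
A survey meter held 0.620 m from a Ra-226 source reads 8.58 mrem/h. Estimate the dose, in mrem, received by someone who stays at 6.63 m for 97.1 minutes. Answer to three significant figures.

By the inverse-square law, rate at 6.63 m:
(0.620/6.63)² = 0.008745, so 8.58 × 0.008745 = 0.07503 mrem/h.
Dose = rate × time = 0.07503 mrem/h × 1.618 h = 0.1214 mrem.

0.121 mrem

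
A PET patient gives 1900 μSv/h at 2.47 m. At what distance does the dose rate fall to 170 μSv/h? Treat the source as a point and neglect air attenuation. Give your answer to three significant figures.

8.26 m

Using I₁d₁² = I₂d₂², d₂ = d₁·√(I₁/I₂).
I₁/I₂ = 1900/170 = 11.18, so d₂ = 2.47 × √11.18 = 8.259 m.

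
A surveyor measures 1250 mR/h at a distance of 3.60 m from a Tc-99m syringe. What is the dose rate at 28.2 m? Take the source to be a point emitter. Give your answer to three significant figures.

By the inverse-square law, the rate at 28.2 m is
(3.60/28.2)² = 0.01630, so 1250 × 0.01630 = 20.37 mR/h.

20.4 mR/h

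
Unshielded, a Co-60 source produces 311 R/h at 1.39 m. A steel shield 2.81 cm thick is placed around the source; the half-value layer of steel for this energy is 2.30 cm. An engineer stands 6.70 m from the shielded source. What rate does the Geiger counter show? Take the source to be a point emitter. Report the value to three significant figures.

5.74 R/h

Distance alone: 311 × (1.39/6.70)² = 311 × 0.04304 = 13.39 R/h.
Shield: 2.81/2.30 = 1.222 half-value layers → attenuation 2^(−1.222) = 0.4287.
Combined: 13.39 × 0.4287 = 5.740 R/h.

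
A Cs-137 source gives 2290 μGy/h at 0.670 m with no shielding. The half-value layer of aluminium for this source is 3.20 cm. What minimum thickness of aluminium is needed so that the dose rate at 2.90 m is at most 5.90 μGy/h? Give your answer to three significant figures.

At 2.90 m, distance alone gives (0.670/2.90)² = 0.05338, so 2290 × 0.05338 = 122.2 μGy/h.
Further attenuation needed: 122.2/5.90 = 20.71.
n = log₂(20.71) = 4.372 half-value layers.
Thickness = 4.372 × 3.20 cm = 13.99 cm.

14.0 cm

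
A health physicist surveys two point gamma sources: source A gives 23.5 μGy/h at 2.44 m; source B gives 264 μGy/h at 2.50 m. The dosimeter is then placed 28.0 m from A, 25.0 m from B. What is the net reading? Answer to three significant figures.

2.82 μGy/h

By superposition, sum each source's inverse-square contribution:
A: 23.5 × (2.44/28.0)² = 0.1785 μGy/h
B: 264 × (2.50/25.0)² = 2.640 μGy/h
Total = 0.1785 + 2.640 = 2.819 μGy/h.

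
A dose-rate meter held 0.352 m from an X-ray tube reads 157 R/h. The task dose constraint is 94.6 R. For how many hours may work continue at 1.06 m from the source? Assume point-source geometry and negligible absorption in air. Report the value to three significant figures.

Since intensity falls as 1/r², rate at 1.06 m:
157 × (0.352/1.06)² = 157 × 0.1103 = 17.32 R/h.
Stay time = 94.6 R ÷ 17.32 R/h = 5.462 h.

5.46 h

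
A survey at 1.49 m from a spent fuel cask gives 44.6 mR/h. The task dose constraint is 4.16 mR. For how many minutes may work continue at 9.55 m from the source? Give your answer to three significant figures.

Using I₁d₁² = I₂d₂², rate at 9.55 m:
(1.49/9.55)² = 0.02434, so 44.6 × 0.02434 = 1.086 mR/h.
Stay time = 4.16 mR ÷ 1.086 mR/h = 3.831 h = 229.9 min.

230 min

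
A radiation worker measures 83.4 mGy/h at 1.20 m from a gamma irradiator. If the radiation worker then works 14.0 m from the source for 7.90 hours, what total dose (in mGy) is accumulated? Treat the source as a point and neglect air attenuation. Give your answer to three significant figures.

Intensity scales as (d₁/d₂)², so rate at 14.0 m:
(1.20/14.0)² = 0.007347, so 83.4 × 0.007347 = 0.6127 mGy/h.
Dose = rate × time = 0.6127 mGy/h × 7.900 h = 4.840 mGy.

4.84 mGy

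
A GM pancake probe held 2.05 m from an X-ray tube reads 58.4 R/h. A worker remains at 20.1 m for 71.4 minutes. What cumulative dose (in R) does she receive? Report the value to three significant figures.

Using I₁d₁² = I₂d₂², rate at 20.1 m:
58.4 × (2.05/20.1)² = 58.4 × 0.01040 = 0.6074 R/h.
Dose = rate × time = 0.6074 R/h × 1.190 h = 0.7228 R.

0.723 R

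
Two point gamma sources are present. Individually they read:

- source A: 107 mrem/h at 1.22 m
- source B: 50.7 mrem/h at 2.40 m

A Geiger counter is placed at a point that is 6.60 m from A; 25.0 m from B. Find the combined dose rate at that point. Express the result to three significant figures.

By superposition, sum each source's inverse-square contribution:
A: 107 × (1.22/6.60)² = 3.656 mrem/h
B: 50.7 × (2.40/25.0)² = 0.4673 mrem/h
Total = 3.656 + 0.4673 = 4.123 mrem/h.

4.12 mrem/h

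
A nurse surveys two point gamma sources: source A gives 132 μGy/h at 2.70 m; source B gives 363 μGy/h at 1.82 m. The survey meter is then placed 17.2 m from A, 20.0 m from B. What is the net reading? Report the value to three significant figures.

Each source contributes Iᵢ·(dᵢ/rᵢ)²; contributions add.
A: 132 × (2.70/17.2)² = 3.253 μGy/h
B: 363 × (1.82/20.0)² = 3.006 μGy/h
Total = 3.253 + 3.006 = 6.259 μGy/h.

6.26 μGy/h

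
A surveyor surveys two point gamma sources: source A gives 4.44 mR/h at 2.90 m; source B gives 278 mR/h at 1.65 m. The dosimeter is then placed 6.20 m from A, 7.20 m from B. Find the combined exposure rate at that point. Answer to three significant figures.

15.6 mR/h

Each source contributes Iᵢ·(dᵢ/rᵢ)²; contributions add.
A: 4.44 × (2.90/6.20)² = 0.9714 mR/h
B: 278 × (1.65/7.20)² = 14.60 mR/h
Total = 0.9714 + 14.60 = 15.57 mR/h.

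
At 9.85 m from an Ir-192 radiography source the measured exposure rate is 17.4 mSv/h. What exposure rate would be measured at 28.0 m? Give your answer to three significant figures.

Intensity scales as (d₁/d₂)², so scaling from 9.85 m to 28.0 m:
(9.85/28.0)² = 0.1238, so 17.4 × 0.1238 = 2.154 mSv/h.

2.15 mSv/h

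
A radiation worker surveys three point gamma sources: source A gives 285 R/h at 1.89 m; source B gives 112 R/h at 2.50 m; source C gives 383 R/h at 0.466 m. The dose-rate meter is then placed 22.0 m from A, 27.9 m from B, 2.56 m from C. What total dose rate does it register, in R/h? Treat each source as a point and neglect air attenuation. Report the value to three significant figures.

15.7 R/h

By superposition, sum each source's inverse-square contribution:
A: 285 × (1.89/22.0)² = 2.103 R/h
B: 112 × (2.50/27.9)² = 0.8993 R/h
C: 383 × (0.466/2.56)² = 12.69 R/h
Total = 2.103 + 0.8993 + 12.69 = 15.69 R/h.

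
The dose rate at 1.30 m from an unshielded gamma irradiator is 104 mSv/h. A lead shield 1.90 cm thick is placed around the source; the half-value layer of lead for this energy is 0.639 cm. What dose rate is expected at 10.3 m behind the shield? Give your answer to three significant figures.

Distance alone: 104 × (1.30/10.3)² = 104 × 0.01593 = 1.657 mSv/h.
Shield: 1.90/0.639 = 2.973 half-value layers → attenuation 2^(−2.973) = 0.1274.
Combined: 1.657 × 0.1274 = 0.2111 mSv/h.

0.211 mSv/h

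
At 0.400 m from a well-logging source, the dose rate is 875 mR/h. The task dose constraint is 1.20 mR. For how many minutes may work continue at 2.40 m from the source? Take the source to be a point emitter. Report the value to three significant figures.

2.96 min

By the inverse-square law, rate at 2.40 m:
875 × (0.400/2.40)² = 875 × 0.02778 = 24.31 mR/h.
Stay time = 1.20 mR ÷ 24.31 mR/h = 0.04936 h = 2.962 min.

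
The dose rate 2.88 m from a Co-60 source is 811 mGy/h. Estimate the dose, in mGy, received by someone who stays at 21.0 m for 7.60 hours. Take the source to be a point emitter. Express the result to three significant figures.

By the inverse-square law, rate at 21.0 m:
811 × (2.88/21.0)² = 811 × 0.01881 = 15.25 mGy/h.
Dose = rate × time = 15.25 mGy/h × 7.600 h = 115.9 mGy.

116 mGy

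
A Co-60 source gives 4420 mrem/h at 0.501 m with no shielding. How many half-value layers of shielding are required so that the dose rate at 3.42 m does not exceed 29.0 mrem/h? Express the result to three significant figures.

1.71 half-value layers

At 3.42 m, distance alone gives 4420 × (0.501/3.42)² = 4420 × 0.02146 = 94.85 mrem/h.
Further attenuation needed: 94.85/29.0 = 3.271.
n = log₂(3.271) = 1.710 half-value layers.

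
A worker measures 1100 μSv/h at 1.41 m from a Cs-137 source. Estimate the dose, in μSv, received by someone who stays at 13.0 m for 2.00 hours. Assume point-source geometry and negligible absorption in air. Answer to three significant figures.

25.9 μSv

Since intensity falls as 1/r², rate at 13.0 m:
1100 × (1.41/13.0)² = 1100 × 0.01176 = 12.94 μSv/h.
Dose = rate × time = 12.94 μSv/h × 2.000 h = 25.88 μSv.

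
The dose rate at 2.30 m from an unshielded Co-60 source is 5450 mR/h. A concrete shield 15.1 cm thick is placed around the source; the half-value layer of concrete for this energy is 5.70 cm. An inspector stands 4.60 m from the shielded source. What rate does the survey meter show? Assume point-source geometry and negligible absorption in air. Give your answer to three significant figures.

217 mR/h

Distance alone: 5450 × (2.30/4.60)² = 5450 × 0.2500 = 1362 mR/h.
Shield: 15.1/5.70 = 2.649 half-value layers → attenuation 2^(−2.649) = 0.1594.
Combined: 1362 × 0.1594 = 217.1 mR/h.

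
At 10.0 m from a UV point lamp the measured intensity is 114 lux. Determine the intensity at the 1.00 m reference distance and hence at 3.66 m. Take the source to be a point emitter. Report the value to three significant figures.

11400 lux; 851 lux

Intensity scales as (d₁/d₂)², so
At 1.00 m: 114 × (10.0/1.00)² = 114 × 100.0 = 11400 lux
At 3.66 m: (1.00/3.66)² = 0.07465, so 11400 × 0.07465 = 851.0 lux.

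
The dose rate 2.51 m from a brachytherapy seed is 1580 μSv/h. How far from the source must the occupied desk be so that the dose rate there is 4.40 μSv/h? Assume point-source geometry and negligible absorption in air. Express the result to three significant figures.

47.6 m

Since intensity falls as 1/r², d₂ = d₁·√(I₁/I₂).
I₁/I₂ = 1580/4.40 = 359.1, so d₂ = 2.51 × √359.1 = 47.56 m.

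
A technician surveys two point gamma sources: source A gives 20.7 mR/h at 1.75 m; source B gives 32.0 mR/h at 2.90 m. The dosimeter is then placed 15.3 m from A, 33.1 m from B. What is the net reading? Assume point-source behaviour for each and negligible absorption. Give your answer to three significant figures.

Each source contributes Iᵢ·(dᵢ/rᵢ)²; contributions add.
A: 20.7 × (1.75/15.3)² = 0.2708 mR/h
B: 32.0 × (2.90/33.1)² = 0.2456 mR/h
Total = 0.2708 + 0.2456 = 0.5164 mR/h.

0.516 mR/h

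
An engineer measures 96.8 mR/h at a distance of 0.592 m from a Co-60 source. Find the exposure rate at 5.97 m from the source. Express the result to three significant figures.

By the inverse-square law, the rate at 5.97 m is
96.8 × (0.592/5.97)² = 96.8 × 0.009833 = 0.9518 mR/h.

0.952 mR/h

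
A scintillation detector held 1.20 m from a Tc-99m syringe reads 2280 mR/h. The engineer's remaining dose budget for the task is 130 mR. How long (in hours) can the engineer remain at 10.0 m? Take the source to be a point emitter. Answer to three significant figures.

Since intensity falls as 1/r², rate at 10.0 m:
2280 × (1.20/10.0)² = 2280 × 0.01440 = 32.83 mR/h.
Stay time = 130 mR ÷ 32.83 mR/h = 3.960 h.

3.96 h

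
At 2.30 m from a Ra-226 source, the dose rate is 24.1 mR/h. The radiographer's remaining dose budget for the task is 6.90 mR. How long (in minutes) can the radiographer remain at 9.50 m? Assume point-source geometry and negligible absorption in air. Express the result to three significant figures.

293 min

Using I₁d₁² = I₂d₂², rate at 9.50 m:
24.1 × (2.30/9.50)² = 24.1 × 0.05861 = 1.413 mR/h.
Stay time = 6.90 mR ÷ 1.413 mR/h = 4.883 h = 293.0 min.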